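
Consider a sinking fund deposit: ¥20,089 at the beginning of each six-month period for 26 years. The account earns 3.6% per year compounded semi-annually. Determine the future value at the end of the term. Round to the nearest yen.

¥1,736,739

This is an annuity due: 52 deposits of ¥20,089 at the beginning of each six-month period.
Periodic rate r = 0.036/2 per half-year; n is counted in half-years.
FV = PMT × [((1+r)^n − 1)/r] × (1+r) = 20,089 × [(1+r)^52 − 1] / r × (1+r) = ¥1,736,739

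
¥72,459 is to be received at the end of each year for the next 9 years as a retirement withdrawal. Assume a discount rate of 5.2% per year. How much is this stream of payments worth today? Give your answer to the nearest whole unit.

¥510,469

This is an ordinary annuity: 9 payments of ¥72,459 at the end of each year.
Periodic rate r = 0.052 per year.
PV = PMT × [(1 − (1+r)^−n)/r] = 72,459 × [1 − (1+r)^−9] / r = ¥510,469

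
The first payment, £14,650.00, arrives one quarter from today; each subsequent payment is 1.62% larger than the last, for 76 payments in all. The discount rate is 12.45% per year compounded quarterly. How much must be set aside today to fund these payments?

£657,472.54

Periodic rate r = 0.1245/4 per quarter; n is counted in quarters.
Growing ordinary annuity: PV = PMT₁ × [1 − ((1+g)/(1+r))^n] / (r − g) = 14,650 × [1 − ((1+0.0162)/(1+r))^76] / (r − 0.0162) = £657,472.54.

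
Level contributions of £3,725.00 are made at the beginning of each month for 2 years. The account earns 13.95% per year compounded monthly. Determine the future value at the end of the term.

This is an annuity due: 24 deposits of £3,725.00 at the beginning of each month.
Periodic rate r = 0.1395/12 per month; n is counted in months.
FV = PMT × [((1+r)^n − 1)/r] × (1+r) = 3,725 × [(1+r)^24 − 1] / r × (1+r) = £103,626.54

£103,626.54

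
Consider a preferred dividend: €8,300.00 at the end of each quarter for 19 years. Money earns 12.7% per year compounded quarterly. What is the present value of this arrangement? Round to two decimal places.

€237,113.53

This is an ordinary annuity: 76 payments of €8,300.00 at the end of each quarter.
Periodic rate r = 0.127/4 per quarter; n is counted in quarters.
PV = PMT × [(1 − (1+r)^−n)/r] = 8,300 × [1 − (1+r)^−76] / r = €237,113.53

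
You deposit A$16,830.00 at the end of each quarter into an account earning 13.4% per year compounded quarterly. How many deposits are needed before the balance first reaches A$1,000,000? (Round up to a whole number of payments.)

Periodic rate r = 0.134/4 per quarter; n is counted in quarters.
Ordinary annuity FV: 1,000,000 = 16,830 × [((1+r)^n − 1)/r].
(1+r)^n = 1 + 1,000,000 × r / 16,830, so n = ln(1 + 1,000,000·r/16,830) / ln(1+r) = 33.24.
Round up to a whole number of payments: n = 34.

34 payments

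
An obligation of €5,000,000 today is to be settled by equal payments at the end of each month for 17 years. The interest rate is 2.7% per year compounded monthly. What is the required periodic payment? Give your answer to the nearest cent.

€30,590.70

Level ordinary annuity; solve PV = PMT × [(1 − (1+r)^−n)/r] for PMT.
Periodic rate r = 0.027/12 per month; n is counted in months.
With n = 204: PMT = 5,000,000 / ([(1 − (1+r)^−n)/r]) = €30,590.70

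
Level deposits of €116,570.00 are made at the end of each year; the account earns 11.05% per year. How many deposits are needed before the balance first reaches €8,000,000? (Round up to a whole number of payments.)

21 payments

Periodic rate r = 0.1105 per year.
Ordinary annuity FV: 8,000,000 = 116,570 × [((1+r)^n − 1)/r].
(1+r)^n = 1 + 8,000,000 × r / 116,570, so n = ln(1 + 8,000,000·r/116,570) / ln(1+r) = 20.51.
Round up to a whole number of payments: n = 21.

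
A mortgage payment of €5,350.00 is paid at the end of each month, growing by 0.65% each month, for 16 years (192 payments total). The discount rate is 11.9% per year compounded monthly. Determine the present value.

€748,945.54

Periodic rate r = 0.119/12 per month; n is counted in months.
Growing ordinary annuity: PV = PMT₁ × [1 − ((1+g)/(1+r))^n] / (r − g) = 5,350 × [1 − ((1+0.0065)/(1+r))^192] / (r − 0.0065) = €748,945.54.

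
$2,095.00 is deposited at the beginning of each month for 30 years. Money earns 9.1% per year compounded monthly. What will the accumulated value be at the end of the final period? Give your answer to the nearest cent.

This is an annuity due: 360 deposits of $2,095.00 at the beginning of each month.
Periodic rate r = 0.091/12 per month; n is counted in months.
FV = PMT × [((1+r)^n − 1)/r] × (1+r) = 2,095 × [(1+r)^360 − 1] / r × (1+r) = $3,945,952.42

$3,945,952.42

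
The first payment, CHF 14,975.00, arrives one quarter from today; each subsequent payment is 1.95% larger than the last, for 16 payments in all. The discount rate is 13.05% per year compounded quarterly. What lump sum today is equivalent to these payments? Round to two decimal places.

Periodic rate r = 0.1305/4 per quarter; n is counted in quarters.
Growing ordinary annuity: PV = PMT₁ × [1 − ((1+g)/(1+r))^n] / (r − g) = 14,975 × [1 − ((1+0.0195)/(1+r))^16] / (r − 0.0195) = CHF 211,170.59.

CHF 211,170.59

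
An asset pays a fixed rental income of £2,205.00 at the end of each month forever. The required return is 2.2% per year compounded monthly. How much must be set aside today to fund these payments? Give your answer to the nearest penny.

£1,202,727.27

Periodic rate r = 0.022/12 per month.
Level perpetuity: PV = PMT / r = 2,205 / (0.022/12) = £1,202,727.27.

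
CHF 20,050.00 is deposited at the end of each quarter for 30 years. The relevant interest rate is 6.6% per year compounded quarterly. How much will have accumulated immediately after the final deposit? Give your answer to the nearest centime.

This is an ordinary annuity: 120 deposits of CHF 20,050.00 at the end of each quarter.
Periodic rate r = 0.066/4 per quarter; n is counted in quarters.
FV = PMT × [((1+r)^n − 1)/r] = 20,050 × [(1+r)^120 − 1] / r = CHF 7,444,818.53

CHF 7,444,818.53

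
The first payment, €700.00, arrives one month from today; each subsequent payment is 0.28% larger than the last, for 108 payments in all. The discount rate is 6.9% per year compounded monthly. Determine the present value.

€64,506.05

Periodic rate r = 0.069/12 per month; n is counted in months.
Growing ordinary annuity: PV = PMT₁ × [1 − ((1+g)/(1+r))^n] / (r − g) = 700 × [1 − ((1+0.0028)/(1+r))^108] / (r − 0.0028) = €64,506.05.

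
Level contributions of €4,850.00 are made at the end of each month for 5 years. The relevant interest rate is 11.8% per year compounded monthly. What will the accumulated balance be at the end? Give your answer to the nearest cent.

€393,982.87

This is an ordinary annuity: 60 deposits of €4,850.00 at the end of each month.
Periodic rate r = 0.118/12 per month; n is counted in months.
FV = PMT × [((1+r)^n − 1)/r] = 4,850 × [(1+r)^60 − 1] / r = €393,982.87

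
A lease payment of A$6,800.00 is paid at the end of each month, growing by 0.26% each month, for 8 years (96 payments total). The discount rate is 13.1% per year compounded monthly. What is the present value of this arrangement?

A$447,683.93

Periodic rate r = 0.131/12 per month; n is counted in months.
Growing ordinary annuity: PV = PMT₁ × [1 − ((1+g)/(1+r))^n] / (r − g) = 6,800 × [1 − ((1+0.0026)/(1+r))^96] / (r − 0.0026) = A$447,683.93.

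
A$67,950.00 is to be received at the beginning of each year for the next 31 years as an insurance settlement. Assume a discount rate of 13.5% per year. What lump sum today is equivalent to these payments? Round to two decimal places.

A$560,011.88

This is an annuity due: 31 payments of A$67,950.00 at the beginning of each year.
Periodic rate r = 0.135 per year.
PV = PMT × [(1 − (1+r)^−n)/r] × (1+r) = 67,950 × [1 − (1+r)^−31] / r × (1+r) = A$560,011.88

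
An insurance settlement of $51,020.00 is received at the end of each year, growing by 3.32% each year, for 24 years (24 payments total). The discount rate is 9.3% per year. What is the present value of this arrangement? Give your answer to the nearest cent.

$632,081.24

Periodic rate r = 0.093 per year.
Growing ordinary annuity: PV = PMT₁ × [1 − ((1+g)/(1+r))^n] / (r − g) = 51,020 × [1 − ((1+0.0332)/(1+r))^24] / (r − 0.0332) = $632,081.24.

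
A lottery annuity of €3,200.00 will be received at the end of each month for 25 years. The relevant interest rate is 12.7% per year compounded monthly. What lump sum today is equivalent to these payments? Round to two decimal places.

This is an ordinary annuity: 300 payments of €3,200.00 at the end of each month.
Periodic rate r = 0.127/12 per month; n is counted in months.
PV = PMT × [(1 − (1+r)^−n)/r] = 3,200 × [1 − (1+r)^−300] / r = €289,512.65

€289,512.65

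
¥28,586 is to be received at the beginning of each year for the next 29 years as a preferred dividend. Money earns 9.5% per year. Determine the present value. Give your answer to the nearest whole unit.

This is an annuity due: 29 payments of ¥28,586 at the beginning of each year.
Periodic rate r = 0.095 per year.
PV = PMT × [(1 − (1+r)^−n)/r] × (1+r) = 28,586 × [1 − (1+r)^−29] / r × (1+r) = ¥305,787

¥305,787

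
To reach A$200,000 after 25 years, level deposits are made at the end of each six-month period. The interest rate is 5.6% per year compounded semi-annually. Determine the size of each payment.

A$1,880.51

Level ordinary annuity; solve FV = PMT × [((1+r)^n − 1)/r] for PMT.
Periodic rate r = 0.056/2 per half-year; n is counted in half-years.
With n = 50: PMT = 200,000 / ([((1+r)^n − 1)/r]) = A$1,880.51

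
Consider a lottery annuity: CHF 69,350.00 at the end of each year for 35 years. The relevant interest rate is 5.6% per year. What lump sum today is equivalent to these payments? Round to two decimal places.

This is an ordinary annuity: 35 payments of CHF 69,350.00 at the end of each year.
Periodic rate r = 0.056 per year.
PV = PMT × [(1 − (1+r)^−n)/r] = 69,350 × [1 − (1+r)^−35] / r = CHF 1,054,476.10

CHF 1,054,476.10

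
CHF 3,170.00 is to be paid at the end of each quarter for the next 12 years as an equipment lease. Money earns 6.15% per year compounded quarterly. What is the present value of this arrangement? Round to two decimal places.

CHF 107,056.02

This is an ordinary annuity: 48 payments of CHF 3,170.00 at the end of each quarter.
Periodic rate r = 0.0615/4 per quarter; n is counted in quarters.
PV = PMT × [(1 − (1+r)^−n)/r] = 3,170 × [1 − (1+r)^−48] / r = CHF 107,056.02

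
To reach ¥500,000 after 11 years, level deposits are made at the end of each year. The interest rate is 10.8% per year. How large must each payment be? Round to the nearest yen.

Level ordinary annuity; solve FV = PMT × [((1+r)^n − 1)/r] for PMT.
Periodic rate r = 0.108 per year.
With n = 11: PMT = 500,000 / ([((1+r)^n − 1)/r]) = ¥25,839

¥25,839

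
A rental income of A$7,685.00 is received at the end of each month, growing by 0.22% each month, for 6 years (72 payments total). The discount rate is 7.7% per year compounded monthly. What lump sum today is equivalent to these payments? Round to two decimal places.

A$475,465.65

Periodic rate r = 0.077/12 per month; n is counted in months.
Growing ordinary annuity: PV = PMT₁ × [1 − ((1+g)/(1+r))^n] / (r − g) = 7,685 × [1 − ((1+0.0022)/(1+r))^72] / (r − 0.0022) = A$475,465.65.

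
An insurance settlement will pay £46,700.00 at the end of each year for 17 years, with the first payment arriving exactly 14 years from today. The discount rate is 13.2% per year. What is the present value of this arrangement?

£62,012.09

Ordinary annuity of 17 payments, first payment at period 14.
Periodic rate r = 0.132 per year.
The ordinary-annuity PV formula values the stream one period before the first payment (period 13); discount that back 13 periods:
PV₀ = 46,700 × [1 − (1+r)^−17] / r × (1+r)^−13 = £62,012.09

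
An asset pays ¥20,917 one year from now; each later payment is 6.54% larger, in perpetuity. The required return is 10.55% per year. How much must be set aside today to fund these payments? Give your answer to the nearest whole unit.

Periodic rate r = 0.1055 per year.
Growing perpetuity (Gordon): PV = PMT₁ / (r − g) = 20,917 / (r − 0.0654) = ¥521,621.

¥521,621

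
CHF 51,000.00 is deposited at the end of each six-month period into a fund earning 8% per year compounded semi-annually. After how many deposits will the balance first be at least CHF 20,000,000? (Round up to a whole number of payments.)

72 payments

Periodic rate r = 0.08/2 per half-year; n is counted in half-years.
Ordinary annuity FV: 20,000,000 = 51,000 × [((1+r)^n − 1)/r].
(1+r)^n = 1 + 20,000,000 × r / 51,000, so n = ln(1 + 20,000,000·r/51,000) / ln(1+r) = 71.76.
Round up to a whole number of payments: n = 72.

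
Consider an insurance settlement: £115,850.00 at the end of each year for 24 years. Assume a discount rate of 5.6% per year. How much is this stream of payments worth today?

This is an ordinary annuity: 24 payments of £115,850.00 at the end of each year.
Periodic rate r = 0.056 per year.
PV = PMT × [(1 − (1+r)^−n)/r] = 115,850 × [1 − (1+r)^−24] / r = £1,509,283.64

£1,509,283.64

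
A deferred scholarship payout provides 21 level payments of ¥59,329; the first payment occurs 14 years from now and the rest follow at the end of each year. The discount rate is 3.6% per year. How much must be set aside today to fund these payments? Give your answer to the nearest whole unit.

¥545,464

Ordinary annuity of 21 payments, first payment at period 14.
Periodic rate r = 0.036 per year.
The ordinary-annuity PV formula values the stream one period before the first payment (period 13); discount that back 13 periods:
PV₀ = 59,329 × [1 − (1+r)^−21] / r × (1+r)^−13 = ¥545,464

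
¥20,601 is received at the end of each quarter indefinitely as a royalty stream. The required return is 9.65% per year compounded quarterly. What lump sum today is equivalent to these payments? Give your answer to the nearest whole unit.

¥853,927

Periodic rate r = 0.0965/4 per quarter.
Level perpetuity: PV = PMT / r = 20,601 / (0.0965/4) = ¥853,927.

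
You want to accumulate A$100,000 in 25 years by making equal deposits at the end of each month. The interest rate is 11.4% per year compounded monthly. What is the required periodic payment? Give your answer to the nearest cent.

A$59.17

Level ordinary annuity; solve FV = PMT × [((1+r)^n − 1)/r] for PMT.
Periodic rate r = 0.114/12 per month; n is counted in months.
With n = 300: PMT = 100,000 / ([((1+r)^n − 1)/r]) = A$59.17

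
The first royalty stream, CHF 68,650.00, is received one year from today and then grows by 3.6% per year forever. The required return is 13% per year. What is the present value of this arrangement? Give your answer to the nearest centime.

Periodic rate r = 0.13 per year.
Growing perpetuity (Gordon): PV = PMT₁ / (r − g) = 68,650 / (r − 0.036) = CHF 730,319.15.

CHF 730,319.15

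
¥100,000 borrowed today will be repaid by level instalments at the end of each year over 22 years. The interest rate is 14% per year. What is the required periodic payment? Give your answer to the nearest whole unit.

¥14,830

Level ordinary annuity; solve PV = PMT × [(1 − (1+r)^−n)/r] for PMT.
Periodic rate r = 0.14 per year.
With n = 22: PMT = 100,000 / ([(1 − (1+r)^−n)/r]) = ¥14,830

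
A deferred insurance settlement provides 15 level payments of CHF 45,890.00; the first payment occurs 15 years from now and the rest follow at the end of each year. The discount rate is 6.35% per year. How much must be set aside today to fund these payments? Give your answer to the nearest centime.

CHF 184,009.34

Ordinary annuity of 15 payments, first payment at period 15.
Periodic rate r = 0.0635 per year.
The ordinary-annuity PV formula values the stream one period before the first payment (period 14); discount that back 14 periods:
PV₀ = 45,890 × [1 − (1+r)^−15] / r × (1+r)^−14 = CHF 184,009.34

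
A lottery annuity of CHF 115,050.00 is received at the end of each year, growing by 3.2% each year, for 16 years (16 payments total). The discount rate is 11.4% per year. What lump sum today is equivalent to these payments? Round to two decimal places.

Periodic rate r = 0.114 per year.
Growing ordinary annuity: PV = PMT₁ × [1 − ((1+g)/(1+r))^n] / (r − g) = 115,050 × [1 − ((1+0.032)/(1+r))^16] / (r − 0.032) = CHF 990,205.83.

CHF 990,205.83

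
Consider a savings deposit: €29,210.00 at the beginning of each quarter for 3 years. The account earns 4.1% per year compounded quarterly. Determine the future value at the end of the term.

This is an annuity due: 12 deposits of €29,210.00 at the beginning of each quarter.
Periodic rate r = 0.041/4 per quarter; n is counted in quarters.
FV = PMT × [((1+r)^n − 1)/r] × (1+r) = 29,210 × [(1+r)^12 − 1] / r × (1+r) = €374,774.01

€374,774.01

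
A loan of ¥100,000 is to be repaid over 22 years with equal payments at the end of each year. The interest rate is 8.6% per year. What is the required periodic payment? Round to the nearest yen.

¥10,273

Level ordinary annuity; solve PV = PMT × [(1 − (1+r)^−n)/r] for PMT.
Periodic rate r = 0.086 per year.
With n = 22: PMT = 100,000 / ([(1 − (1+r)^−n)/r]) = ¥10,273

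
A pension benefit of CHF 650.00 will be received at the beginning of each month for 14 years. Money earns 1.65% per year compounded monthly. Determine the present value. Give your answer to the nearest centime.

CHF 97,579.43

This is an annuity due: 168 payments of CHF 650.00 at the beginning of each month.
Periodic rate r = 0.0165/12 per month; n is counted in months.
PV = PMT × [(1 − (1+r)^−n)/r] × (1+r) = 650 × [1 − (1+r)^−168] / r × (1+r) = CHF 97,579.43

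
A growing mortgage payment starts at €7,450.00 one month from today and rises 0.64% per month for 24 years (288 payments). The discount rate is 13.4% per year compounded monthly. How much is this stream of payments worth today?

Periodic rate r = 0.134/12 per month; n is counted in months.
Growing ordinary annuity: PV = PMT₁ × [1 − ((1+g)/(1+r))^n] / (r − g) = 7,450 × [1 − ((1+0.0064)/(1+r))^288] / (r − 0.0064) = €1,162,133.15.

€1,162,133.15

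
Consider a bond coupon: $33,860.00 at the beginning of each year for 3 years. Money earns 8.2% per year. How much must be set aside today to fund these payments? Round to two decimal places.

$94,076.17

This is an annuity due: 3 payments of $33,860.00 at the beginning of each year.
Periodic rate r = 0.082 per year.
PV = PMT × [(1 − (1+r)^−n)/r] × (1+r) = 33,860 × [1 − (1+r)^−3] / r × (1+r) = $94,076.17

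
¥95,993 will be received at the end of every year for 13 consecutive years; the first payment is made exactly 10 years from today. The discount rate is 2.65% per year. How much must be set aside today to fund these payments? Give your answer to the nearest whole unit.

Ordinary annuity of 13 payments, first payment at period 10.
Periodic rate r = 0.0265 per year.
The ordinary-annuity PV formula values the stream one period before the first payment (period 9); discount that back 9 periods:
PV₀ = 95,993 × [1 − (1+r)^−13] / r × (1+r)^−9 = ¥825,120

¥825,120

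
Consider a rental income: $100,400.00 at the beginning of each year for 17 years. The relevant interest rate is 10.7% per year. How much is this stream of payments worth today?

$854,221.31

This is an annuity due: 17 payments of $100,400.00 at the beginning of each year.
Periodic rate r = 0.107 per year.
PV = PMT × [(1 − (1+r)^−n)/r] × (1+r) = 100,400 × [1 − (1+r)^−17] / r × (1+r) = $854,221.31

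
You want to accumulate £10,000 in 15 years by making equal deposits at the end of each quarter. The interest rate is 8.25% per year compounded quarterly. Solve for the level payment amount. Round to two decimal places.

Level ordinary annuity; solve FV = PMT × [((1+r)^n − 1)/r] for PMT.
Periodic rate r = 0.0825/4 per quarter; n is counted in quarters.
With n = 60: PMT = 10,000 / ([((1+r)^n − 1)/r]) = £85.80

£85.80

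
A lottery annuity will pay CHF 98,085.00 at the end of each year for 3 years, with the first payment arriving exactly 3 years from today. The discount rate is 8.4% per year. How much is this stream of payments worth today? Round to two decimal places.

CHF 213,573.82

Ordinary annuity of 3 payments, first payment at period 3.
Periodic rate r = 0.084 per year.
The ordinary-annuity PV formula values the stream one period before the first payment (period 2); discount that back 2 periods:
PV₀ = 98,085 × [1 − (1+r)^−3] / r × (1+r)^−2 = CHF 213,573.82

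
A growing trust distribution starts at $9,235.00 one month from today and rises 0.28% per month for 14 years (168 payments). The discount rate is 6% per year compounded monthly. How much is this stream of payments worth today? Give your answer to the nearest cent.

$1,292,885.43

Periodic rate r = 0.06/12 per month; n is counted in months.
Growing ordinary annuity: PV = PMT₁ × [1 − ((1+g)/(1+r))^n] / (r − g) = 9,235 × [1 − ((1+0.0028)/(1+r))^168] / (r − 0.0028) = $1,292,885.43.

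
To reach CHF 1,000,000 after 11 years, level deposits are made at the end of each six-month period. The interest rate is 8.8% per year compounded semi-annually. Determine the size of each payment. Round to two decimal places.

CHF 27,869.97

Level ordinary annuity; solve FV = PMT × [((1+r)^n − 1)/r] for PMT.
Periodic rate r = 0.088/2 per half-year; n is counted in half-years.
With n = 22: PMT = 1,000,000 / ([((1+r)^n − 1)/r]) = CHF 27,869.97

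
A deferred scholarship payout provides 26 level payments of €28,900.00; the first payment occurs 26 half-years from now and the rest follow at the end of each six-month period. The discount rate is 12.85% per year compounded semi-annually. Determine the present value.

Ordinary annuity of 26 payments, first payment at period 26.
Periodic rate r = 0.1285/2 per half-year; n is counted in half-years.
The ordinary-annuity PV formula values the stream one period before the first payment (period 25); discount that back 25 periods:
PV₀ = 28,900 × [1 − (1+r)^−26] / r × (1+r)^−25 = €76,042.83

€76,042.83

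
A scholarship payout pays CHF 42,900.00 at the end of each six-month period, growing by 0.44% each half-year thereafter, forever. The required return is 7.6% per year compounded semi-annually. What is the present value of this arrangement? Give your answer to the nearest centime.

Periodic rate r = 0.076/2 per half-year.
Growing perpetuity (Gordon): PV = PMT₁ / (r − g) = 42,900 / (r − 0.0044) = CHF 1,276,785.71.

CHF 1,276,785.71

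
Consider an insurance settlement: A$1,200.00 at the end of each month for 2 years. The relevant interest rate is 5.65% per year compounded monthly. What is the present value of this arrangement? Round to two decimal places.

A$27,172.02

This is an ordinary annuity: 24 payments of A$1,200.00 at the end of each month.
Periodic rate r = 0.0565/12 per month; n is counted in months.
PV = PMT × [(1 − (1+r)^−n)/r] = 1,200 × [1 − (1+r)^−24] / r = A$27,172.02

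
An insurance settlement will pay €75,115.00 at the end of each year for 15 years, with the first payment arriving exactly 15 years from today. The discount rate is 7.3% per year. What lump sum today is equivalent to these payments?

€250,358.26

Ordinary annuity of 15 payments, first payment at period 15.
Periodic rate r = 0.073 per year.
The ordinary-annuity PV formula values the stream one period before the first payment (period 14); discount that back 14 periods:
PV₀ = 75,115 × [1 − (1+r)^−15] / r × (1+r)^−14 = €250,358.26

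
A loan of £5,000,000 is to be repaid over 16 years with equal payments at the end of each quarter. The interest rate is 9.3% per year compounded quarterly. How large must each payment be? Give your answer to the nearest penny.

Level ordinary annuity; solve PV = PMT × [(1 − (1+r)^−n)/r] for PMT.
Periodic rate r = 0.093/4 per quarter; n is counted in quarters.
With n = 64: PMT = 5,000,000 / ([(1 − (1+r)^−n)/r]) = £150,915.93

£150,915.93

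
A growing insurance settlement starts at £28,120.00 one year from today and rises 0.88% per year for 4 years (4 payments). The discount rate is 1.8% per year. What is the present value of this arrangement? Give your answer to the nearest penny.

Periodic rate r = 0.018 per year.
Growing ordinary annuity: PV = PMT₁ × [1 − ((1+g)/(1+r))^n] / (r − g) = 28,120 × [1 − ((1+0.0088)/(1+r))^4] / (r − 0.0088) = £109,002.35.

£109,002.35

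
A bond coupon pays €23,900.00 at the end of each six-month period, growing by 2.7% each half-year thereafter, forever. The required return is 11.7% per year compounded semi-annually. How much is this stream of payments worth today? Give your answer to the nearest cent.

€758,730.16

Periodic rate r = 0.117/2 per half-year.
Growing perpetuity (Gordon): PV = PMT₁ / (r − g) = 23,900 / (r − 0.027) = €758,730.16.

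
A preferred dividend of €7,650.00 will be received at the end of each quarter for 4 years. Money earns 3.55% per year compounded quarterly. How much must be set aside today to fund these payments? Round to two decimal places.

€113,638.12

This is an ordinary annuity: 16 payments of €7,650.00 at the end of each quarter.
Periodic rate r = 0.0355/4 per quarter; n is counted in quarters.
PV = PMT × [(1 − (1+r)^−n)/r] = 7,650 × [1 − (1+r)^−16] / r = €113,638.12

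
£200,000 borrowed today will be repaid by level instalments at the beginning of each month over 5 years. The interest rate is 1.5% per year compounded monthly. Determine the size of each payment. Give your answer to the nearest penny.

Level annuity due; solve PV = PMT × [(1 − (1+r)^−n)/r] × (1+r) for PMT.
Periodic rate r = 0.015/12 per month; n is counted in months.
With n = 60: PMT = 200,000 / ([(1 − (1+r)^−n)/r] × (1+r)) = £3,457.66

£3,457.66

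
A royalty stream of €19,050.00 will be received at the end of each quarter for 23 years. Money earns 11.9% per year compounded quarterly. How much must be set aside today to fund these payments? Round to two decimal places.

€597,176.04

This is an ordinary annuity: 92 payments of €19,050.00 at the end of each quarter.
Periodic rate r = 0.119/4 per quarter; n is counted in quarters.
PV = PMT × [(1 − (1+r)^−n)/r] = 19,050 × [1 − (1+r)^−92] / r = €597,176.04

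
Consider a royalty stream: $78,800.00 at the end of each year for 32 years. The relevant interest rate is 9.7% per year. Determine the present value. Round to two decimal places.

$770,381.47

This is an ordinary annuity: 32 payments of $78,800.00 at the end of each year.
Periodic rate r = 0.097 per year.
PV = PMT × [(1 − (1+r)^−n)/r] = 78,800 × [1 − (1+r)^−32] / r = $770,381.47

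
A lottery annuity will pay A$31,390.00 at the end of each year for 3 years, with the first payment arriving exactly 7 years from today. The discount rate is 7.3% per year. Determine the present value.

Ordinary annuity of 3 payments, first payment at period 7.
Periodic rate r = 0.073 per year.
The ordinary-annuity PV formula values the stream one period before the first payment (period 6); discount that back 6 periods:
PV₀ = 31,390 × [1 − (1+r)^−3] / r × (1+r)^−6 = A$53,682.55

A$53,682.55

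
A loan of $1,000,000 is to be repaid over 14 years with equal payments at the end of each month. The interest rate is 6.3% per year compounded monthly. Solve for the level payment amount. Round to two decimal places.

Level ordinary annuity; solve PV = PMT × [(1 − (1+r)^−n)/r] for PMT.
Periodic rate r = 0.063/12 per month; n is counted in months.
With n = 168: PMT = 1,000,000 / ([(1 − (1+r)^−n)/r]) = $8,972.98

$8,972.98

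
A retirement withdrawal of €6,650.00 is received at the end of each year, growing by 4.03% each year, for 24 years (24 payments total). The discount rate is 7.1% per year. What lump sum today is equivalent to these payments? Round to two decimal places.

Periodic rate r = 0.071 per year.
Growing ordinary annuity: PV = PMT₁ × [1 − ((1+g)/(1+r))^n] / (r − g) = 6,650 × [1 − ((1+0.0403)/(1+r))^24] / (r − 0.0403) = €108,831.35.

€108,831.35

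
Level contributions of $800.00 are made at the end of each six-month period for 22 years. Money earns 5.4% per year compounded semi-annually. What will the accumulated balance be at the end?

$66,051.38

This is an ordinary annuity: 44 deposits of $800.00 at the end of each six-month period.
Periodic rate r = 0.054/2 per half-year; n is counted in half-years.
FV = PMT × [((1+r)^n − 1)/r] = 800 × [(1+r)^44 − 1] / r = $66,051.38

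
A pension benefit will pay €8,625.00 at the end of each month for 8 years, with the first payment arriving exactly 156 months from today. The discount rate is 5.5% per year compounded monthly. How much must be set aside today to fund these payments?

Ordinary annuity of 96 payments, first payment at period 156.
Periodic rate r = 0.055/12 per month; n is counted in months.
The ordinary-annuity PV formula values the stream one period before the first payment (period 155); discount that back 155 periods:
PV₀ = 8,625 × [1 − (1+r)^−96] / r × (1+r)^−155 = €329,129.70

€329,129.70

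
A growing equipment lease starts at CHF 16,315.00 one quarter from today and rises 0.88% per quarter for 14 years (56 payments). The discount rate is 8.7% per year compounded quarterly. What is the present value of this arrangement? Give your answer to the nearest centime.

Periodic rate r = 0.087/4 per quarter; n is counted in quarters.
Growing ordinary annuity: PV = PMT₁ × [1 − ((1+g)/(1+r))^n] / (r − g) = 16,315 × [1 − ((1+0.0088)/(1+r))^56] / (r − 0.0088) = CHF 643,106.82.

CHF 643,106.82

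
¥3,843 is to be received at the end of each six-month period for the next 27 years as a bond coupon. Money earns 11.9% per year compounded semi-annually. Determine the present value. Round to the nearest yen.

¥61,739

This is an ordinary annuity: 54 payments of ¥3,843 at the end of each six-month period.
Periodic rate r = 0.119/2 per half-year; n is counted in half-years.
PV = PMT × [(1 − (1+r)^−n)/r] = 3,843 × [1 − (1+r)^−54] / r = ¥61,739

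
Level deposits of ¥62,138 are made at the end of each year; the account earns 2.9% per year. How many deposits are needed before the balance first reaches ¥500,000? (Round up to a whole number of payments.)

Periodic rate r = 0.029 per year.
Ordinary annuity FV: 500,000 = 62,138 × [((1+r)^n − 1)/r].
(1+r)^n = 1 + 500,000 × r / 62,138, so n = ln(1 + 500,000·r/62,138) / ln(1+r) = 7.34.
Round up to a whole number of payments: n = 8.

8 payments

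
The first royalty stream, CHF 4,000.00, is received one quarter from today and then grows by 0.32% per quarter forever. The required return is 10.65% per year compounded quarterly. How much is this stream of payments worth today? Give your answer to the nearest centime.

Periodic rate r = 0.1065/4 per quarter.
Growing perpetuity (Gordon): PV = PMT₁ / (r − g) = 4,000 / (r − 0.0032) = CHF 170,757.74.

CHF 170,757.74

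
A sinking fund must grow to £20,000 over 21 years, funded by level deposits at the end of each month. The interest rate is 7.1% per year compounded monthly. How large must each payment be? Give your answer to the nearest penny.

£34.58

Level ordinary annuity; solve FV = PMT × [((1+r)^n − 1)/r] for PMT.
Periodic rate r = 0.071/12 per month; n is counted in months.
With n = 252: PMT = 20,000 / ([((1+r)^n − 1)/r]) = £34.58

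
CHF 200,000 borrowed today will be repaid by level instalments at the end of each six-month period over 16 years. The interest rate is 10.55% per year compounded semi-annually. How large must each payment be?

CHF 13,073.36

Level ordinary annuity; solve PV = PMT × [(1 − (1+r)^−n)/r] for PMT.
Periodic rate r = 0.1055/2 per half-year; n is counted in half-years.
With n = 32: PMT = 200,000 / ([(1 − (1+r)^−n)/r]) = CHF 13,073.36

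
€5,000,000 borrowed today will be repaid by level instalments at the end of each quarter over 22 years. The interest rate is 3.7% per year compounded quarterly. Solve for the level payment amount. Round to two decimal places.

€83,294.79

Level ordinary annuity; solve PV = PMT × [(1 − (1+r)^−n)/r] for PMT.
Periodic rate r = 0.037/4 per quarter; n is counted in quarters.
With n = 88: PMT = 5,000,000 / ([(1 − (1+r)^−n)/r]) = €83,294.79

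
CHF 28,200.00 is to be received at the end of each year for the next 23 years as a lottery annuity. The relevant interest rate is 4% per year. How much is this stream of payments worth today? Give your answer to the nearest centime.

This is an ordinary annuity: 23 payments of CHF 28,200.00 at the end of each year.
Periodic rate r = 0.04 per year.
PV = PMT × [(1 − (1+r)^−n)/r] = 28,200 × [1 − (1+r)^−23] / r = CHF 418,962.94

CHF 418,962.94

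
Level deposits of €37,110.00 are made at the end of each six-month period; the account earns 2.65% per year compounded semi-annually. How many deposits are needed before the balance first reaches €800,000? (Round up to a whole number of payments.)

Periodic rate r = 0.0265/2 per half-year; n is counted in half-years.
Ordinary annuity FV: 800,000 = 37,110 × [((1+r)^n − 1)/r].
(1+r)^n = 1 + 800,000 × r / 37,110, so n = ln(1 + 800,000·r/37,110) / ln(1+r) = 19.09.
Round up to a whole number of payments: n = 20.

20 payments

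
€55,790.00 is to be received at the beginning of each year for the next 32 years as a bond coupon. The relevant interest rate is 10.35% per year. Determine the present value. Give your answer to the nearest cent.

€569,374.65

This is an annuity due: 32 payments of €55,790.00 at the beginning of each year.
Periodic rate r = 0.1035 per year.
PV = PMT × [(1 − (1+r)^−n)/r] × (1+r) = 55,790 × [1 − (1+r)^−32] / r × (1+r) = €569,374.65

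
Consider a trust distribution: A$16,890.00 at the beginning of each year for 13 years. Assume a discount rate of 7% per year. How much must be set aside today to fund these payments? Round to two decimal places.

A$151,041.97

This is an annuity due: 13 payments of A$16,890.00 at the beginning of each year.
Periodic rate r = 0.07 per year.
PV = PMT × [(1 − (1+r)^−n)/r] × (1+r) = 16,890 × [1 − (1+r)^−13] / r × (1+r) = A$151,041.97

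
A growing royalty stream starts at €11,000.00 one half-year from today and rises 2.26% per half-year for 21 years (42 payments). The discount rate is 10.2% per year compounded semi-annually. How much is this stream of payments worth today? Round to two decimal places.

€264,748.53

Periodic rate r = 0.102/2 per half-year; n is counted in half-years.
Growing ordinary annuity: PV = PMT₁ × [1 − ((1+g)/(1+r))^n] / (r − g) = 11,000 × [1 − ((1+0.0226)/(1+r))^42] / (r − 0.0226) = €264,748.53.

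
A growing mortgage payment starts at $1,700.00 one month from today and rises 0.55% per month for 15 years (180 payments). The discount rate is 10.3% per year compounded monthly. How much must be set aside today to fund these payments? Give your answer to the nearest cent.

Periodic rate r = 0.103/12 per month; n is counted in months.
Growing ordinary annuity: PV = PMT₁ × [1 − ((1+g)/(1+r))^n] / (r − g) = 1,700 × [1 − ((1+0.0055)/(1+r))^180] / (r − 0.0055) = $233,605.25.

$233,605.25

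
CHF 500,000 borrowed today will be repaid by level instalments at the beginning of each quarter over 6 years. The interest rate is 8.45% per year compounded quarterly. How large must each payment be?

Level annuity due; solve PV = PMT × [(1 − (1+r)^−n)/r] × (1+r) for PMT.
Periodic rate r = 0.0845/4 per quarter; n is counted in quarters.
With n = 24: PMT = 500,000 / ([(1 − (1+r)^−n)/r] × (1+r)) = CHF 26,219.75

CHF 26,219.75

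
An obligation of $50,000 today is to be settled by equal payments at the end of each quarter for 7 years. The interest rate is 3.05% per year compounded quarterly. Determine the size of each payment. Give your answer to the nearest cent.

$1,989.89

Level ordinary annuity; solve PV = PMT × [(1 − (1+r)^−n)/r] for PMT.
Periodic rate r = 0.0305/4 per quarter; n is counted in quarters.
With n = 28: PMT = 50,000 / ([(1 − (1+r)^−n)/r]) = $1,989.89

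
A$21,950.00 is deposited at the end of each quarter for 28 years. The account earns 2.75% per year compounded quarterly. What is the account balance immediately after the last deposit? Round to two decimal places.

A$3,684,672.84

This is an ordinary annuity: 112 deposits of A$21,950.00 at the end of each quarter.
Periodic rate r = 0.0275/4 per quarter; n is counted in quarters.
FV = PMT × [((1+r)^n − 1)/r] = 21,950 × [(1+r)^112 − 1] / r = A$3,684,672.84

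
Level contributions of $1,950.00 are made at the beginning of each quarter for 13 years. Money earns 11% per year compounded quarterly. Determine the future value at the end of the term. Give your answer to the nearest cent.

$225,774.69

This is an annuity due: 52 deposits of $1,950.00 at the beginning of each quarter.
Periodic rate r = 0.11/4 per quarter; n is counted in quarters.
FV = PMT × [((1+r)^n − 1)/r] × (1+r) = 1,950 × [(1+r)^52 − 1] / r × (1+r) = $225,774.69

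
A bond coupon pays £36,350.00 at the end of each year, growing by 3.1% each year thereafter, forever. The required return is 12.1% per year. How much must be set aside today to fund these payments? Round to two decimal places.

£403,888.89

Periodic rate r = 0.121 per year.
Growing perpetuity (Gordon): PV = PMT₁ / (r − g) = 36,350 / (r − 0.031) = £403,888.89.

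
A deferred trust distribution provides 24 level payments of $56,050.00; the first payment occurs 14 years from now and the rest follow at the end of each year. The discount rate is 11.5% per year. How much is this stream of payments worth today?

$109,703.37

Ordinary annuity of 24 payments, first payment at period 14.
Periodic rate r = 0.115 per year.
The ordinary-annuity PV formula values the stream one period before the first payment (period 13); discount that back 13 periods:
PV₀ = 56,050 × [1 − (1+r)^−24] / r × (1+r)^−13 = $109,703.37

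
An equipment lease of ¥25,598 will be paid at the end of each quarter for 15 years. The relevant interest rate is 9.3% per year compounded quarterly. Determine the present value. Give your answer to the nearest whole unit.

¥823,735

This is an ordinary annuity: 60 payments of ¥25,598 at the end of each quarter.
Periodic rate r = 0.093/4 per quarter; n is counted in quarters.
PV = PMT × [(1 − (1+r)^−n)/r] = 25,598 × [1 − (1+r)^−60] / r = ¥823,735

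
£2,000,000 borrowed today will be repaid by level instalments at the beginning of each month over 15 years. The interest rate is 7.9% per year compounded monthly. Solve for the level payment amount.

Level annuity due; solve PV = PMT × [(1 − (1+r)^−n)/r] × (1+r) for PMT.
Periodic rate r = 0.079/12 per month; n is counted in months.
With n = 180: PMT = 2,000,000 / ([(1 − (1+r)^−n)/r] × (1+r)) = £18,873.51

£18,873.51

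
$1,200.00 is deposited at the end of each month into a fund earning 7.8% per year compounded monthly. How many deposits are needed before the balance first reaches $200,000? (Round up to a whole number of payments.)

114 payments

Periodic rate r = 0.078/12 per month; n is counted in months.
Ordinary annuity FV: 200,000 = 1,200 × [((1+r)^n − 1)/r].
(1+r)^n = 1 + 200,000 × r / 1,200, so n = ln(1 + 200,000·r/1,200) / ln(1+r) = 113.28.
Round up to a whole number of payments: n = 114.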